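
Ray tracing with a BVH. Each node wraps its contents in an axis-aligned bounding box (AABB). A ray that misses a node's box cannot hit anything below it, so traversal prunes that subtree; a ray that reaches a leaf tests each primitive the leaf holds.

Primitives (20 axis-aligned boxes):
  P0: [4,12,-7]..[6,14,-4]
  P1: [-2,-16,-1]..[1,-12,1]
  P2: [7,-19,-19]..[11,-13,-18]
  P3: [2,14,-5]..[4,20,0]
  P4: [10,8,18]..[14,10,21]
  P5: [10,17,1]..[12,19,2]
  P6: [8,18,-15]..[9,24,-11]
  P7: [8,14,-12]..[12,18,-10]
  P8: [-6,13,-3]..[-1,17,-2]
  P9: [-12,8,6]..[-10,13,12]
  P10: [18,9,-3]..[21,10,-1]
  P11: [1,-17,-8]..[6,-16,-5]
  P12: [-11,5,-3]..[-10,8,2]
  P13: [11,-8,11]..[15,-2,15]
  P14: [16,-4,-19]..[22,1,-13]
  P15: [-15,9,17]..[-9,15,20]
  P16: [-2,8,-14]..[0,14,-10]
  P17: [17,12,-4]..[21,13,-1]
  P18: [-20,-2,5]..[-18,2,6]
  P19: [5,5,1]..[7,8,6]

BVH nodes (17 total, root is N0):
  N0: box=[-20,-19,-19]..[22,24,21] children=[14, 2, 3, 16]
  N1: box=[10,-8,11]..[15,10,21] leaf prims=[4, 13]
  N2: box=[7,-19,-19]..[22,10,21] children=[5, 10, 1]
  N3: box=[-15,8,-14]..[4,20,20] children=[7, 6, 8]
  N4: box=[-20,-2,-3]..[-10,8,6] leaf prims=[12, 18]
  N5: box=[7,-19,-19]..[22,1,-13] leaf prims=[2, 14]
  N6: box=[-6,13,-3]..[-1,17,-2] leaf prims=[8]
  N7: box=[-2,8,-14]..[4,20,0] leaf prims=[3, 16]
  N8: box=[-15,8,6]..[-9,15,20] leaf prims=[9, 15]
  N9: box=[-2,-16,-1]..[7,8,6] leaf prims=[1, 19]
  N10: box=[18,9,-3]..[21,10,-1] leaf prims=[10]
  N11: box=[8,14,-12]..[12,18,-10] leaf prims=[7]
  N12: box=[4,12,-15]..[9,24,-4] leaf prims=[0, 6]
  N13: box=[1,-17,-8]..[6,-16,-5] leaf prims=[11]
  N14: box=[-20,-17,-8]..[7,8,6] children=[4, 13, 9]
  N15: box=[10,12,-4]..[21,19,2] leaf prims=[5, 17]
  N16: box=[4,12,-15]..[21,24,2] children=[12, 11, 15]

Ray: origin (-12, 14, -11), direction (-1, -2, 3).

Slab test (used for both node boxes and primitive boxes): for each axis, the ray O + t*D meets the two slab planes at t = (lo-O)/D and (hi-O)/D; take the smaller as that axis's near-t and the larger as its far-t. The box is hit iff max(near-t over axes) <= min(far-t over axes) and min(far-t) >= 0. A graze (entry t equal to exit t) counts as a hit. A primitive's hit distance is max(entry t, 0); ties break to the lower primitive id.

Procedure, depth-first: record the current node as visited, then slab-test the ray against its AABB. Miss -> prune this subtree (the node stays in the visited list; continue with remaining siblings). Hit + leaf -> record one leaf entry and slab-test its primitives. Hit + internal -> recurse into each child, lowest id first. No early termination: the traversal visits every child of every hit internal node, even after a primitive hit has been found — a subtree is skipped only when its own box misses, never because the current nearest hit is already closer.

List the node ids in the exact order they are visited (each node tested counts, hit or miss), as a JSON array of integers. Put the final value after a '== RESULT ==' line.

Traverse from the root:
N0 x:[-34,8] y:[-5,33/2] z:[-8/3,32/3] -> hit [-8/3,8], descend [2, 3, 14, 16]
  N2 x:[-34,-19] y:[2,33/2] z:[-8/3,32/3] -> miss, prune
  N3 x:[-16,3] y:[-3,3] z:[-1,31/3] -> hit [-1,3], descend [6, 7, 8]
    N6 x:[-11,-6] y:[-3/2,1/2] z:[8/3,3] -> miss, prune
    N7 x:[-16,-10] y:[-3,3] z:[-1,11/3] -> miss, prune
    N8 x:[-3,3] y:[-1/2,3] z:[17/3,31/3] -> miss, prune
  N14 x:[-19,8] y:[3,31/2] z:[1,17/3] -> hit [3,17/3], descend [4, 9, 13]
    N4 x:[-2,8] y:[3,8] z:[8/3,17/3] -> hit [3,17/3] leaf, test {P12(miss), P18(miss)}
    N9 x:[-19,-10] y:[3,15] z:[10/3,17/3] -> miss, prune
    N13 x:[-18,-13] y:[15,31/2] z:[1,2] -> miss, prune
  N16 x:[-33,-16] y:[-5,1] z:[-4/3,13/3] -> miss, prune

Visited [0, 2, 3, 6, 7, 8, 14, 4, 9, 13, 16]. Tests: 11 box, 1 leaf. Nearest: miss.

== RESULT ==
[0, 2, 3, 6, 7, 8, 14, 4, 9, 13, 16]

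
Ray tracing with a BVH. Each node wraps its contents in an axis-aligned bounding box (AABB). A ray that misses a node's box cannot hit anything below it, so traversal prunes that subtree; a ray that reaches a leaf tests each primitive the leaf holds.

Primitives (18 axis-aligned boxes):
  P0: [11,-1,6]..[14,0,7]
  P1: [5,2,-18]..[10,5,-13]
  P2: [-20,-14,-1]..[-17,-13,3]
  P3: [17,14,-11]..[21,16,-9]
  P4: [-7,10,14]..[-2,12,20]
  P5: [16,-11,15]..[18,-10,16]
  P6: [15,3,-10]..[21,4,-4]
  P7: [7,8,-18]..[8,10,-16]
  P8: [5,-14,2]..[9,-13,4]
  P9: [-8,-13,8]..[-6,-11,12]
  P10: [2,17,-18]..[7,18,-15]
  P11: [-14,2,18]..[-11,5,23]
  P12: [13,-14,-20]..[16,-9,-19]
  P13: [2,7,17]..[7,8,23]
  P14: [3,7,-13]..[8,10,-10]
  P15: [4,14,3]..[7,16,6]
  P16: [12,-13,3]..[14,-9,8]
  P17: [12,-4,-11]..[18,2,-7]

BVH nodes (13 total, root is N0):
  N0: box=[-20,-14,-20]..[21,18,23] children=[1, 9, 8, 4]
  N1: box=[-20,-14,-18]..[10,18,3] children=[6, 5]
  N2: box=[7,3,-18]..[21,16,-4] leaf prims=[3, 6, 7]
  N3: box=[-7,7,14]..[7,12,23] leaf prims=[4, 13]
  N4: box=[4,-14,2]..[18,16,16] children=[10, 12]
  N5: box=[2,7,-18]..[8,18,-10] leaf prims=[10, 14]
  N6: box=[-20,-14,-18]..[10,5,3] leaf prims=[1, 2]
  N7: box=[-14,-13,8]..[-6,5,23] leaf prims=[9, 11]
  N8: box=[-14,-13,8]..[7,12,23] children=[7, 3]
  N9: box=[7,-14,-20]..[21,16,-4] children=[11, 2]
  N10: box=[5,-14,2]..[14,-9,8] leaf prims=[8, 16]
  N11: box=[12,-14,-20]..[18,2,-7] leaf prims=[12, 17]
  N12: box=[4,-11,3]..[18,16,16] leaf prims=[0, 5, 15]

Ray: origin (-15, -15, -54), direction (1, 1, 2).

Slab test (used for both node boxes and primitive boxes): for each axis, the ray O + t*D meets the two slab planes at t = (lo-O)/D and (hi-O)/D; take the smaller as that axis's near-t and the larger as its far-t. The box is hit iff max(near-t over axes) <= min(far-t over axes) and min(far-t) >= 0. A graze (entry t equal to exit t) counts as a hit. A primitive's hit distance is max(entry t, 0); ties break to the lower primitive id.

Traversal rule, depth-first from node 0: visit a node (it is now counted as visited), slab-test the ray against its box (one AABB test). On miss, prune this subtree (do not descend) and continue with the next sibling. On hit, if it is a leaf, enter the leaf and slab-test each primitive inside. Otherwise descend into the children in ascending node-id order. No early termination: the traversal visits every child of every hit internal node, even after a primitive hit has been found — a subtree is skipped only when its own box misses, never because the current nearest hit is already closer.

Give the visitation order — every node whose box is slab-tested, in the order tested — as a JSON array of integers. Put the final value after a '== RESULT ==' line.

Walk:
N0 x:[-5,36] y:[1,33] z:[17,77/2] -> hit [17,33], descend [1, 4, 8, 9]
  N1 x:[-5,25] y:[1,33] z:[18,57/2] -> hit [18,25], descend [5, 6]
    N5 x:[17,23] y:[22,33] z:[18,22] -> hit [22,22] leaf, test {P10(miss), P14@t=22}
    N6 x:[-5,25] y:[1,20] z:[18,57/2] -> hit [18,20] leaf, test {P1@t=20, P2(miss)}
  N4 x:[19,33] y:[1,31] z:[28,35] -> hit [28,31], descend [10, 12]
    N10 x:[20,29] y:[1,6] z:[28,31] -> miss, prune
    N12 x:[19,33] y:[4,31] z:[57/2,35] -> hit [57/2,31] leaf, test {P0(miss), P5(miss), P15(miss)}
  N8 x:[1,22] y:[2,27] z:[31,77/2] -> miss, prune
  N9 x:[22,36] y:[1,31] z:[17,25] -> hit [22,25], descend [2, 11]
    N2 x:[22,36] y:[18,31] z:[18,25] -> hit [22,25] leaf, test {P3(miss), P6(miss), P7(miss)}
    N11 x:[27,33] y:[1,17] z:[17,47/2] -> miss, prune

11 AABB tests over nodes [0, 1, 5, 6, 4, 10, 12, 8, 9, 2, 11]; 4 leaves entered; closest P1.

== RESULT ==
[0, 1, 5, 6, 4, 10, 12, 8, 9, 2, 11]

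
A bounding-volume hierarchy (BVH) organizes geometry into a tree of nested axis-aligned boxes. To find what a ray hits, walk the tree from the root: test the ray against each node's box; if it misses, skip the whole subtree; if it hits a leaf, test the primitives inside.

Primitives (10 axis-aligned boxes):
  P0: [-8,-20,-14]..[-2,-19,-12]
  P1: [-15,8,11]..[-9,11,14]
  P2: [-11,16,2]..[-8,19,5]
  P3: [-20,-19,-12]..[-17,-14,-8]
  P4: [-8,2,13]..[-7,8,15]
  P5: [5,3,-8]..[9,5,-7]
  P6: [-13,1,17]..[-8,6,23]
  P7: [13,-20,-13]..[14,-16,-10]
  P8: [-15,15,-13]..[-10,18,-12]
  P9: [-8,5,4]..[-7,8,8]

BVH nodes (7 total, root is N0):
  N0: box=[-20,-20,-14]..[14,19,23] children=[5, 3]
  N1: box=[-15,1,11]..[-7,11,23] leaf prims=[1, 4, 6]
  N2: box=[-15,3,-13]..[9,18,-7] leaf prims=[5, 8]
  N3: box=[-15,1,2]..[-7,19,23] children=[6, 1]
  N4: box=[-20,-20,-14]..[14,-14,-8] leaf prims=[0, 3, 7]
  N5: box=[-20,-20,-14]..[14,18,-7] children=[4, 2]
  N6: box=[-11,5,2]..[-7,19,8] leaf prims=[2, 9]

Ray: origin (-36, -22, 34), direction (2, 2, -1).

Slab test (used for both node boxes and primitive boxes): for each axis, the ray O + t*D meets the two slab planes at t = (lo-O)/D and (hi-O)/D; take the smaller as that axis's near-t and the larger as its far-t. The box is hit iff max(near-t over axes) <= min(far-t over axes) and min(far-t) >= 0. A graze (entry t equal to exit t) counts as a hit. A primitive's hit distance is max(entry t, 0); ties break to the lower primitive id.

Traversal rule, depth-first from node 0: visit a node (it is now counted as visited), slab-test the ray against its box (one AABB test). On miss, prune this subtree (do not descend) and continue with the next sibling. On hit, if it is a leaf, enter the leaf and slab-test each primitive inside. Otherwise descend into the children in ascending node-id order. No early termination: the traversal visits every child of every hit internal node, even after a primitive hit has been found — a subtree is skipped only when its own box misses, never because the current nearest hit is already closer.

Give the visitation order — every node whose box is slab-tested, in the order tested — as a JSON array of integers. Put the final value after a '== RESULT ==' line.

Traverse from the root:
N0 x:[8,25] y:[1,41/2] z:[11,48] -> hit [11,41/2], descend [3, 5]
  N3 x:[21/2,29/2] y:[23/2,41/2] z:[11,32] -> hit [23/2,29/2], descend [1, 6]
    N1 x:[21/2,29/2] y:[23/2,33/2] z:[11,23] -> hit [23/2,29/2] leaf, test {P1(miss), P4(miss), P6@t=23/2}
    N6 x:[25/2,29/2] y:[27/2,41/2] z:[26,32] -> miss, prune
  N5 x:[8,25] y:[1,20] z:[41,48] -> miss, prune

5 AABB tests over nodes [0, 3, 1, 6, 5]; 1 leaf entered; closest P6.

== RESULT ==
[0, 3, 1, 6, 5]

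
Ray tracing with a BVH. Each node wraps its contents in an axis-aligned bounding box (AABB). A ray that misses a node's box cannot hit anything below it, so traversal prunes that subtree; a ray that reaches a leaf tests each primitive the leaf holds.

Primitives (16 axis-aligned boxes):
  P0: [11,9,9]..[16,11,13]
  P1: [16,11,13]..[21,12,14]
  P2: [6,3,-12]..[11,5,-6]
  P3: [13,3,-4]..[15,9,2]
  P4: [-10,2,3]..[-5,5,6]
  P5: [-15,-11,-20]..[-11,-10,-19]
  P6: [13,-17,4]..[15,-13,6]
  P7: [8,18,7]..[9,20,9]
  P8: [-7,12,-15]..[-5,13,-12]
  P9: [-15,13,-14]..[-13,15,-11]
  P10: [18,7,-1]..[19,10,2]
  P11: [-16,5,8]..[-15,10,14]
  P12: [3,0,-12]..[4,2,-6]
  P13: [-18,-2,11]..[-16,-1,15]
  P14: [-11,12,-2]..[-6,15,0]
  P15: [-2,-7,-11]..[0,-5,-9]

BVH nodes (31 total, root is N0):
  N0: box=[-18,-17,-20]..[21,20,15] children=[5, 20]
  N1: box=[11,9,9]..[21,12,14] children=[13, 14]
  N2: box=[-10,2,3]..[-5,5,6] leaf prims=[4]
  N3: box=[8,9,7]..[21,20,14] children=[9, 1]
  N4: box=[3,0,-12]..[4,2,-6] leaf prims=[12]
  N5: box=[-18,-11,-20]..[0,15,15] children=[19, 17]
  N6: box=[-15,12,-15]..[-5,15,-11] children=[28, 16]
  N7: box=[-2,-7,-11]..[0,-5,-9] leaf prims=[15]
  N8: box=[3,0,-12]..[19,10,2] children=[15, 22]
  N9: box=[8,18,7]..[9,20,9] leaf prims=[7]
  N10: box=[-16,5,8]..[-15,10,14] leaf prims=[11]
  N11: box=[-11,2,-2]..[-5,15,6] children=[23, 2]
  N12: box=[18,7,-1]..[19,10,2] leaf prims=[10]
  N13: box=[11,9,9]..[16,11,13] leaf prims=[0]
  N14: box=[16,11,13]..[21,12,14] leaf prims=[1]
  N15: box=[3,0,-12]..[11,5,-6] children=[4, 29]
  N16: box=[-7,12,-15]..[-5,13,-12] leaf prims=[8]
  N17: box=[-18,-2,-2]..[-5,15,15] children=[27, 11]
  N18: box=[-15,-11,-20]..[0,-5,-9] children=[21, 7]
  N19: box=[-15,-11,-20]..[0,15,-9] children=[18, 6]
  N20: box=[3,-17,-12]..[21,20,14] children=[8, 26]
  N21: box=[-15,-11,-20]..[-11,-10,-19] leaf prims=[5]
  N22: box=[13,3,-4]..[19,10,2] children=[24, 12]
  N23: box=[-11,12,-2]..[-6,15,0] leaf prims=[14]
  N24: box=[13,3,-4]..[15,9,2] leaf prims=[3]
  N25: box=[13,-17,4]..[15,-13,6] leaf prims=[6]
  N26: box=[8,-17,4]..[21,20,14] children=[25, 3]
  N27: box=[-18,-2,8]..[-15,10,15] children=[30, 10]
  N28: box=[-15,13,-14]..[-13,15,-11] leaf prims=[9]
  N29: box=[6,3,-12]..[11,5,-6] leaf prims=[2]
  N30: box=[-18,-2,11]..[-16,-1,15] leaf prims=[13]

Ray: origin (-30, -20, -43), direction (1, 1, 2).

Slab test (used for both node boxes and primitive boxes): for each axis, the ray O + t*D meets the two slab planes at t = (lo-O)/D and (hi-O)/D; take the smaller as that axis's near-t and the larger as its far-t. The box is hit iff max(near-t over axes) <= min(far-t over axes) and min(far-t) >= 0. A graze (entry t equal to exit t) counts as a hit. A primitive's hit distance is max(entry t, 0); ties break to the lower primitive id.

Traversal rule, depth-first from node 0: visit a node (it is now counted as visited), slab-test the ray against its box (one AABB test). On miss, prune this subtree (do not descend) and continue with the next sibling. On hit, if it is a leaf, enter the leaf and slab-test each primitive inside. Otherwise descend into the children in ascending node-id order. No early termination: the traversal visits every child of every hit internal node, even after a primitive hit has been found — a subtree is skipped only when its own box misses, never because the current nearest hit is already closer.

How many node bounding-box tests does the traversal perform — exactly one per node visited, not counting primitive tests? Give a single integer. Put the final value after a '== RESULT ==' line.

Trace the traversal:
N0 x:[12,51] y:[3,40] z:[23/2,29] -> hit [12,29], descend [5, 20]
  N5 x:[12,30] y:[9,35] z:[23/2,29] -> hit [12,29], descend [17, 19]
    N17 x:[12,25] y:[18,35] z:[41/2,29] -> hit [41/2,25], descend [11, 27]
      N11 x:[19,25] y:[22,35] z:[41/2,49/2] -> hit [22,49/2], descend [2, 23]
        N2 x:[20,25] y:[22,25] z:[23,49/2] -> hit [23,49/2] leaf, test {P4@t=23}
        N23 x:[19,24] y:[32,35] z:[41/2,43/2] -> miss, prune
      N27 x:[12,15] y:[18,30] z:[51/2,29] -> miss, prune
    N19 x:[15,30] y:[9,35] z:[23/2,17] -> hit [15,17], descend [6, 18]
      N6 x:[15,25] y:[32,35] z:[14,16] -> miss, prune
      N18 x:[15,30] y:[9,15] z:[23/2,17] -> hit [15,15], descend [7, 21]
        N7 x:[28,30] y:[13,15] z:[16,17] -> miss, prune
        N21 x:[15,19] y:[9,10] z:[23/2,12] -> miss, prune
  N20 x:[33,51] y:[3,40] z:[31/2,57/2] -> miss, prune

Visited [0, 5, 17, 11, 2, 23, 27, 19, 6, 18, 7, 21, 20]. Tests: 13 box, 1 leaf. Nearest: P4.

== RESULT ==
13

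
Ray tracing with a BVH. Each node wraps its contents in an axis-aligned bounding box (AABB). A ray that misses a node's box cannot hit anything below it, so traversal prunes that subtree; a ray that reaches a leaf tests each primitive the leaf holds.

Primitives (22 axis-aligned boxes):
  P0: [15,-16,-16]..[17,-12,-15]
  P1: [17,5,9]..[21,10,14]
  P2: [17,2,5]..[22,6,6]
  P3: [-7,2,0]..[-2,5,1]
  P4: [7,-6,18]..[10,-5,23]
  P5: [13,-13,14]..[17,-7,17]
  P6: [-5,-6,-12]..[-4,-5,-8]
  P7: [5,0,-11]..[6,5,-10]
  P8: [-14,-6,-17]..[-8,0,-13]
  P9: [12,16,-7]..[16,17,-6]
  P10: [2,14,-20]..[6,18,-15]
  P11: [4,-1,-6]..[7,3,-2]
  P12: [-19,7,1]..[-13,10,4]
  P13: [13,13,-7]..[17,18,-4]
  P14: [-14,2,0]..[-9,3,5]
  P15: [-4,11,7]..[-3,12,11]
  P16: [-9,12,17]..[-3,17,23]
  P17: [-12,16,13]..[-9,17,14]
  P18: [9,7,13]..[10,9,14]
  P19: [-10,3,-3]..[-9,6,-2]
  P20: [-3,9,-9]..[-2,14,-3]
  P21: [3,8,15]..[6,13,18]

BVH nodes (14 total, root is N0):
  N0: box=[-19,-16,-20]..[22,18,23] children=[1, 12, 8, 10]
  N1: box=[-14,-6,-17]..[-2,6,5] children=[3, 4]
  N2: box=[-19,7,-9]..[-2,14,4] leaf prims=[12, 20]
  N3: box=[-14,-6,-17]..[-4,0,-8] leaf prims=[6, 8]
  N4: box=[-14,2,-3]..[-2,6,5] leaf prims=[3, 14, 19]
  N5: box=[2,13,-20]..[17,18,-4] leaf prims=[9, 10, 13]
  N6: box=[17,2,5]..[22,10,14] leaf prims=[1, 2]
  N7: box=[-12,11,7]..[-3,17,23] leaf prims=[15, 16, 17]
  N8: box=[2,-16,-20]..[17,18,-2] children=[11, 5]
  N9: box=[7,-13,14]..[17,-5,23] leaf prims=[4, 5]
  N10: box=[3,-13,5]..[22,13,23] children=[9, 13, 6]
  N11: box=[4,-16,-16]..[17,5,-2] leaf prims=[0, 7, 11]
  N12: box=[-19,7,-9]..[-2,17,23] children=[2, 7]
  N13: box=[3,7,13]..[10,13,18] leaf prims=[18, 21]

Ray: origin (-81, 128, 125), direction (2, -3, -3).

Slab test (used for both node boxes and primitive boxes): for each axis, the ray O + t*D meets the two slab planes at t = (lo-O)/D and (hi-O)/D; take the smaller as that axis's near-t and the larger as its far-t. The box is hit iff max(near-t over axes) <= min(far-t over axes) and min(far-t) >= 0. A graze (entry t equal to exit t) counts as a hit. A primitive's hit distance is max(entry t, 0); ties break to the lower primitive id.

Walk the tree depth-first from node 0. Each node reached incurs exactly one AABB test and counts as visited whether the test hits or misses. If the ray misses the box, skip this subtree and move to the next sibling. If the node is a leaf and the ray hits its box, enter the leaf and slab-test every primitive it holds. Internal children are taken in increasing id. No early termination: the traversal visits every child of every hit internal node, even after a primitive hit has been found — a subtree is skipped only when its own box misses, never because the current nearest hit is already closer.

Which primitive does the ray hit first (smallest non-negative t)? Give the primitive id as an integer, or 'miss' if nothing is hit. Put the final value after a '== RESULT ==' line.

Walk:
N0 x:[31,103/2] y:[110/3,48] z:[34,145/3] -> hit [110/3,48], descend [1, 8, 10, 12]
  N1 x:[67/2,79/2] y:[122/3,134/3] z:[40,142/3] -> miss, prune
  N8 x:[83/2,49] y:[110/3,48] z:[127/3,145/3] -> hit [127/3,48], descend [5, 11]
    N5 x:[83/2,49] y:[110/3,115/3] z:[43,145/3] -> miss, prune
    N11 x:[85/2,49] y:[41,48] z:[127/3,47] -> hit [85/2,47] leaf, test {P0(miss), P7(miss), P11@t=85/2}
  N10 x:[42,103/2] y:[115/3,47] z:[34,40] -> miss, prune
  N12 x:[31,79/2] y:[37,121/3] z:[34,134/3] -> hit [37,79/2], descend [2, 7]
    N2 x:[31,79/2] y:[38,121/3] z:[121/3,134/3] -> miss, prune
    N7 x:[69/2,39] y:[37,39] z:[34,118/3] -> hit [37,39] leaf, test {P15@t=116/3, P16(miss), P17(miss)}

Summary -> nodes [0, 1, 8, 5, 11, 10, 12, 2, 7]; box-tests=9; leaf-entries=2; first=P15

== RESULT ==
15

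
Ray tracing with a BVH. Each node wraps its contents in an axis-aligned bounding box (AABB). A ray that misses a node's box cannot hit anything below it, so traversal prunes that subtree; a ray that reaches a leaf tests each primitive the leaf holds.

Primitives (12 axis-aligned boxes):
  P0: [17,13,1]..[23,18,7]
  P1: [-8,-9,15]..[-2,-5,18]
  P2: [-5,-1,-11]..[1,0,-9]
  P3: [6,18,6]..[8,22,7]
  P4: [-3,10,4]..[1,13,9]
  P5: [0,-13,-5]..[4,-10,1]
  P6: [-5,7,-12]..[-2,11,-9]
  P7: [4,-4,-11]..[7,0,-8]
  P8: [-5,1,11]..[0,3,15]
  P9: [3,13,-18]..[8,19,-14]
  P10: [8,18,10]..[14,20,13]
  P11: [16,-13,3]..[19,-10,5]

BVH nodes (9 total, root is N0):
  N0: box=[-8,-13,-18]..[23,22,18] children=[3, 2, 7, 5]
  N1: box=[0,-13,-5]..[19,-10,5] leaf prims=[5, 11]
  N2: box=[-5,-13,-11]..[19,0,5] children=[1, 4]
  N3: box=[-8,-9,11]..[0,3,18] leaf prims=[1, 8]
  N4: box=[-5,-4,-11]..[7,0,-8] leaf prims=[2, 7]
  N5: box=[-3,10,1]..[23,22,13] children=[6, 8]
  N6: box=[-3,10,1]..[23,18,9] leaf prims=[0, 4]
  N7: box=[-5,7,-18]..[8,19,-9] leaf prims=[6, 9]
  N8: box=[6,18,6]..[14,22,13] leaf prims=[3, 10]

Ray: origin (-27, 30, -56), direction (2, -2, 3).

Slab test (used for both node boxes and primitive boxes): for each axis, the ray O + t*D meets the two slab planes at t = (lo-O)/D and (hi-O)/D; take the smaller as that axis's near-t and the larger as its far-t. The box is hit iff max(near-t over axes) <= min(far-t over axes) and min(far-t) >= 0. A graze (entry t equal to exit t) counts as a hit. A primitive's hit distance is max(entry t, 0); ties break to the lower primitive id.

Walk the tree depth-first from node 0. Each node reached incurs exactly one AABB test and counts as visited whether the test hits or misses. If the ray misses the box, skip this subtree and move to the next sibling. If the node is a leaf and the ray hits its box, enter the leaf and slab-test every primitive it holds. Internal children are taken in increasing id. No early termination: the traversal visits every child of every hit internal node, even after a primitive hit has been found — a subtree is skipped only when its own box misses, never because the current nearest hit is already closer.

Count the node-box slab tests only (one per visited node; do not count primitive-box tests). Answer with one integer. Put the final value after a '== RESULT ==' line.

Traverse from the root:
N0 x:[19/2,25] y:[4,43/2] z:[38/3,74/3] -> hit [38/3,43/2], descend [2, 3, 5, 7]
  N2 x:[11,23] y:[15,43/2] z:[15,61/3] -> hit [15,61/3], descend [1, 4]
    N1 x:[27/2,23] y:[20,43/2] z:[17,61/3] -> hit [20,61/3] leaf, test {P5(miss), P11(miss)}
    N4 x:[11,17] y:[15,17] z:[15,16] -> hit [15,16] leaf, test {P2(miss), P7@t=31/2}
  N3 x:[19/2,27/2] y:[27/2,39/2] z:[67/3,74/3] -> miss, prune
  N5 x:[12,25] y:[4,10] z:[19,23] -> miss, prune
  N7 x:[11,35/2] y:[11/2,23/2] z:[38/3,47/3] -> miss, prune

7 AABB tests over nodes [0, 2, 1, 4, 3, 5, 7]; 2 leaves entered; closest P7.

== RESULT ==
7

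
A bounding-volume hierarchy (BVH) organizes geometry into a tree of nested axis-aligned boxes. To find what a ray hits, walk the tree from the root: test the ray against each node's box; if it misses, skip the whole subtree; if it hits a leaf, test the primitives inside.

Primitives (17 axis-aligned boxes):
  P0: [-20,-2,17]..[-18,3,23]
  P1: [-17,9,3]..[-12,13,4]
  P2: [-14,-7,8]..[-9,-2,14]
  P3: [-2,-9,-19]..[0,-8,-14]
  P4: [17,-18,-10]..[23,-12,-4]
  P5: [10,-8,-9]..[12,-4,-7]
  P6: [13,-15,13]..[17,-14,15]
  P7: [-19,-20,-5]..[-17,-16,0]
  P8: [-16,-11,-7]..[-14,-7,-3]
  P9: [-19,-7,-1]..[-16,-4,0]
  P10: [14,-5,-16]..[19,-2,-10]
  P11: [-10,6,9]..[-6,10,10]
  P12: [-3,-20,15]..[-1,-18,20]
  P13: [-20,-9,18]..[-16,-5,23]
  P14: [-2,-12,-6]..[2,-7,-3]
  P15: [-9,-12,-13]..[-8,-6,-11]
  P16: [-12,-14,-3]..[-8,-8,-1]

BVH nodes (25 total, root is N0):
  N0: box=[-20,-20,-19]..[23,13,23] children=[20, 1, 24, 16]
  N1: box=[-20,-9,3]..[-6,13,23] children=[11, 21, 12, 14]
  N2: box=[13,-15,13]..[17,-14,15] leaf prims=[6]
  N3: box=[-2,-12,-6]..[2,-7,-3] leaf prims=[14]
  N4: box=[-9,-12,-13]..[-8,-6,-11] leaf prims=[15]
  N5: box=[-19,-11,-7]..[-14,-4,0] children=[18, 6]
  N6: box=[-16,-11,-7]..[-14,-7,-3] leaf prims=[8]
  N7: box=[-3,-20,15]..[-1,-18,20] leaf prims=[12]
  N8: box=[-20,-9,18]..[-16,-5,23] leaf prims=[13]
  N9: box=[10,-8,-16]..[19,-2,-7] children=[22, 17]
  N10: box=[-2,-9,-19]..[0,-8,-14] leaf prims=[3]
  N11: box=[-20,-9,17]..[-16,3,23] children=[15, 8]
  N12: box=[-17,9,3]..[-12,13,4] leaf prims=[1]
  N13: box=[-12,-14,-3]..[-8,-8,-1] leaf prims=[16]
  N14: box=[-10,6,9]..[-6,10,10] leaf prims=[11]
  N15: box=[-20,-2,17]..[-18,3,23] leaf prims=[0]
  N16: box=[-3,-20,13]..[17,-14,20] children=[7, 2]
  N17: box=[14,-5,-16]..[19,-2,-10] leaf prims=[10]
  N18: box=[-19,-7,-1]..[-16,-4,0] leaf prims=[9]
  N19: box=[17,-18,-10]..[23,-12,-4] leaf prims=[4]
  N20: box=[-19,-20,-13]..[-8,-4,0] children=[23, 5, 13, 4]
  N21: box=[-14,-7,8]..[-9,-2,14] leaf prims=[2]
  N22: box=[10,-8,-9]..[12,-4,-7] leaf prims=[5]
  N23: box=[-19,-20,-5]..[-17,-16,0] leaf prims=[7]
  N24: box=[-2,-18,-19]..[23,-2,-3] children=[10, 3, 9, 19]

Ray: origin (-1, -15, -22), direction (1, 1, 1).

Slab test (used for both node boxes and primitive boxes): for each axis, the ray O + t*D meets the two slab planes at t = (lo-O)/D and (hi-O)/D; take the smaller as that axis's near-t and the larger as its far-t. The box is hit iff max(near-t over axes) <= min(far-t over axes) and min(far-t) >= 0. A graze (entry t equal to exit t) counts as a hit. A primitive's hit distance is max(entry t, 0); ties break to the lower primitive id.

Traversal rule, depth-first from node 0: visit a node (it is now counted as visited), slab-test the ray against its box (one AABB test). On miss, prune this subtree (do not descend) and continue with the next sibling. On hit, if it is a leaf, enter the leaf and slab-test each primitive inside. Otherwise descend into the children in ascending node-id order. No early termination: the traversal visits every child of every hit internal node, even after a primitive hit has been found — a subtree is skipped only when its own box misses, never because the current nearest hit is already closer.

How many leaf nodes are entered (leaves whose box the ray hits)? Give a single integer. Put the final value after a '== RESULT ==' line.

Trace the traversal:
N0 x:[-19,24] y:[-5,28] z:[3,45] -> hit [3,24], descend [1, 16, 20, 24]
  N1 x:[-19,-5] y:[6,28] z:[25,45] -> miss, prune
  N16 x:[-2,18] y:[-5,1] z:[35,42] -> miss, prune
  N20 x:[-18,-7] y:[-5,11] z:[9,22] -> miss, prune
  N24 x:[-1,24] y:[-3,13] z:[3,19] -> hit [3,13], descend [3, 9, 10, 19]
    N3 x:[-1,3] y:[3,8] z:[16,19] -> miss, prune
    N9 x:[11,20] y:[7,13] z:[6,15] -> hit [11,13], descend [17, 22]
      N17 x:[15,20] y:[10,13] z:[6,12] -> miss, prune
      N22 x:[11,13] y:[7,11] z:[13,15] -> miss, prune
    N10 x:[-1,1] y:[6,7] z:[3,8] -> miss, prune
    N19 x:[18,24] y:[-3,3] z:[12,18] -> miss, prune

Summary -> nodes [0, 1, 16, 20, 24, 3, 9, 17, 22, 10, 19]; box-tests=11; leaf-entries=0; first=miss

== RESULT ==
0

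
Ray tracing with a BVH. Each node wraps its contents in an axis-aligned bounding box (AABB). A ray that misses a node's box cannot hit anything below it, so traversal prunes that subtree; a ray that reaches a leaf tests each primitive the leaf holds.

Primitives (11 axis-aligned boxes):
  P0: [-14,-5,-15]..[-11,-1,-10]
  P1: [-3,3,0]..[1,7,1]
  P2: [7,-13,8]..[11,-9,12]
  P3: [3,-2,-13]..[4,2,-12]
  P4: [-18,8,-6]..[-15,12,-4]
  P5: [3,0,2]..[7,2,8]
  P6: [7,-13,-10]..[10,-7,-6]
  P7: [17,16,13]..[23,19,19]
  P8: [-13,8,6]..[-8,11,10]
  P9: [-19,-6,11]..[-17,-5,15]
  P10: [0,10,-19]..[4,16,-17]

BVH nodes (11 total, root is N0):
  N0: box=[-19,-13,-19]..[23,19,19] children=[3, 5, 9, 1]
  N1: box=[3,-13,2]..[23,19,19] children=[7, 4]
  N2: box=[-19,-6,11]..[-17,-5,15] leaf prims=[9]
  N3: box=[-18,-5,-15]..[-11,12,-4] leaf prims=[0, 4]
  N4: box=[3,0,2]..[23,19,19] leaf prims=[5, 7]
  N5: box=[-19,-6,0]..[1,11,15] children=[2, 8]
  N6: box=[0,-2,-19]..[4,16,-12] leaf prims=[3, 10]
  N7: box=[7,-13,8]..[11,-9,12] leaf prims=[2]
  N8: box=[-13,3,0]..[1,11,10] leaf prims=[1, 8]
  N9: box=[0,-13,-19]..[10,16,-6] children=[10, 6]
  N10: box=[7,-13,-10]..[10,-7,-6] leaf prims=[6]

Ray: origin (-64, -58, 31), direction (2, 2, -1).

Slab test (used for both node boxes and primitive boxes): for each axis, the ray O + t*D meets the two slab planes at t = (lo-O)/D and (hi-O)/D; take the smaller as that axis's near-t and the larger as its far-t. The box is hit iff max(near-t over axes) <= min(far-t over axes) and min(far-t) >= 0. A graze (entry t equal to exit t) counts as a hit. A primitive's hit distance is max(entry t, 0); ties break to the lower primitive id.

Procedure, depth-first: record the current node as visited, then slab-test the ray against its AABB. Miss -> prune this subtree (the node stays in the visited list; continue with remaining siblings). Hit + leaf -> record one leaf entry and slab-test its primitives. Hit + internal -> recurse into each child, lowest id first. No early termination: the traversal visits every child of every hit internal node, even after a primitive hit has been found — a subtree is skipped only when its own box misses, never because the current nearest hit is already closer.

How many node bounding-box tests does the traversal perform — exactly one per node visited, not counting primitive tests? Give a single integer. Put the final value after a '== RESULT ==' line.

Walk:
N0 x:[45/2,87/2] y:[45/2,77/2] z:[12,50] -> hit [45/2,77/2], descend [1, 3, 5, 9]
  N1 x:[67/2,87/2] y:[45/2,77/2] z:[12,29] -> miss, prune
  N3 x:[23,53/2] y:[53/2,35] z:[35,46] -> miss, prune
  N5 x:[45/2,65/2] y:[26,69/2] z:[16,31] -> hit [26,31], descend [2, 8]
    N2 x:[45/2,47/2] y:[26,53/2] z:[16,20] -> miss, prune
    N8 x:[51/2,65/2] y:[61/2,69/2] z:[21,31] -> hit [61/2,31] leaf, test {P1@t=61/2, P8(miss)}
  N9 x:[32,37] y:[45/2,37] z:[37,50] -> hit [37,37], descend [6, 10]
    N6 x:[32,34] y:[28,37] z:[43,50] -> miss, prune
    N10 x:[71/2,37] y:[45/2,51/2] z:[37,41] -> miss, prune

9 AABB tests over nodes [0, 1, 3, 5, 2, 8, 9, 6, 10]; 1 leaf entered; closest P1.

== RESULT ==
9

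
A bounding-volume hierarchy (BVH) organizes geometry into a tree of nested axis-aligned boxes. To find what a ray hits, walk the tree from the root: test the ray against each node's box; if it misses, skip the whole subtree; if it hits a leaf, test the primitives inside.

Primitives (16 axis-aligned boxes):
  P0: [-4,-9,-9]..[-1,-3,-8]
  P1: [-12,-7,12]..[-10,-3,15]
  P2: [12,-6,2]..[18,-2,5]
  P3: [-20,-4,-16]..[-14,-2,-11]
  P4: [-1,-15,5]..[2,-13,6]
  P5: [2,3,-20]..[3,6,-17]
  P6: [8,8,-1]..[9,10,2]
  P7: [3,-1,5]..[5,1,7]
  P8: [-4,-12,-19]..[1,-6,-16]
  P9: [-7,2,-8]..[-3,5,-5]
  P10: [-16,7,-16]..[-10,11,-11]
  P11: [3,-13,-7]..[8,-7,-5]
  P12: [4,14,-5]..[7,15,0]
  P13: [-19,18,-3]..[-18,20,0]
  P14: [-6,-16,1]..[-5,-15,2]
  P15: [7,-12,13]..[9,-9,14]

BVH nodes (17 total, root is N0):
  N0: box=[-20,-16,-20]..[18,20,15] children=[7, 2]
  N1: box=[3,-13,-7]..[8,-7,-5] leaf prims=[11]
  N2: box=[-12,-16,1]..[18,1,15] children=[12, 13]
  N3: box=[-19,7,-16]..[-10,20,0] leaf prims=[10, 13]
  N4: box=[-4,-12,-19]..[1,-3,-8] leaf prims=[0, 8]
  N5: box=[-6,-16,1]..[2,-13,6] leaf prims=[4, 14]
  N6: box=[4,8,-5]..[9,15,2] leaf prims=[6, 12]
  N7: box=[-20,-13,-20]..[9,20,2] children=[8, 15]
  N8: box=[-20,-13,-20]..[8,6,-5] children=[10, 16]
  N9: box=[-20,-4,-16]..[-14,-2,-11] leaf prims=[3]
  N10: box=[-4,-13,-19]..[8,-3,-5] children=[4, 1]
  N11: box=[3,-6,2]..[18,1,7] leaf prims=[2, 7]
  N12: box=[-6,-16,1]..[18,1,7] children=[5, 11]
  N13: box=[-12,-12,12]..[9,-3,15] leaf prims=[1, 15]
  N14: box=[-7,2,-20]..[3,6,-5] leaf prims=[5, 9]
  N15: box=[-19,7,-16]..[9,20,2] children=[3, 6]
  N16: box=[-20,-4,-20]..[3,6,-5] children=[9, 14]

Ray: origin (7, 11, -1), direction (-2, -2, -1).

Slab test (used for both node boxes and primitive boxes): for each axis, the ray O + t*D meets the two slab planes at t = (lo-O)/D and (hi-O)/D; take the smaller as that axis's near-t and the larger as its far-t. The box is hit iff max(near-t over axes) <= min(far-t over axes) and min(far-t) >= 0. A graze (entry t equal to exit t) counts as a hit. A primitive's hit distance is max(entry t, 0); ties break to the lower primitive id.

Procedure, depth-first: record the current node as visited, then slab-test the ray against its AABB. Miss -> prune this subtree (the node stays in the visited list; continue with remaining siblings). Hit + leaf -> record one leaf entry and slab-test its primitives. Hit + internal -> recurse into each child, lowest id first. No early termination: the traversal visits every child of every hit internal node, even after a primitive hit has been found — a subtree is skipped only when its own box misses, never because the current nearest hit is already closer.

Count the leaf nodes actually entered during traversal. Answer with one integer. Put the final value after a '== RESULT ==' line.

Walk:
N0 x:[-11/2,27/2] y:[-9/2,27/2] z:[-16,19] -> hit [-9/2,27/2], descend [2, 7]
  N2 x:[-11/2,19/2] y:[5,27/2] z:[-16,-2] -> miss, prune
  N7 x:[-1,27/2] y:[-9/2,12] z:[-3,19] -> hit [-1,12], descend [8, 15]
    N8 x:[-1/2,27/2] y:[5/2,12] z:[4,19] -> hit [4,12], descend [10, 16]
      N10 x:[-1/2,11/2] y:[7,12] z:[4,18] -> miss, prune
      N16 x:[2,27/2] y:[5/2,15/2] z:[4,19] -> hit [4,15/2], descend [9, 14]
        N9 x:[21/2,27/2] y:[13/2,15/2] z:[10,15] -> miss, prune
        N14 x:[2,7] y:[5/2,9/2] z:[4,19] -> hit [4,9/2] leaf, test {P5(miss), P9(miss)}
    N15 x:[-1,13] y:[-9/2,2] z:[-3,15] -> hit [-1,2], descend [3, 6]
      N3 x:[17/2,13] y:[-9/2,2] z:[-1,15] -> miss, prune
      N6 x:[-1,3/2] y:[-2,3/2] z:[-3,4] -> hit [-1,3/2] leaf, test {P6(miss), P12(miss)}

Summary -> nodes [0, 2, 7, 8, 10, 16, 9, 14, 15, 3, 6]; box-tests=11; leaf-entries=2; first=miss

== RESULT ==
2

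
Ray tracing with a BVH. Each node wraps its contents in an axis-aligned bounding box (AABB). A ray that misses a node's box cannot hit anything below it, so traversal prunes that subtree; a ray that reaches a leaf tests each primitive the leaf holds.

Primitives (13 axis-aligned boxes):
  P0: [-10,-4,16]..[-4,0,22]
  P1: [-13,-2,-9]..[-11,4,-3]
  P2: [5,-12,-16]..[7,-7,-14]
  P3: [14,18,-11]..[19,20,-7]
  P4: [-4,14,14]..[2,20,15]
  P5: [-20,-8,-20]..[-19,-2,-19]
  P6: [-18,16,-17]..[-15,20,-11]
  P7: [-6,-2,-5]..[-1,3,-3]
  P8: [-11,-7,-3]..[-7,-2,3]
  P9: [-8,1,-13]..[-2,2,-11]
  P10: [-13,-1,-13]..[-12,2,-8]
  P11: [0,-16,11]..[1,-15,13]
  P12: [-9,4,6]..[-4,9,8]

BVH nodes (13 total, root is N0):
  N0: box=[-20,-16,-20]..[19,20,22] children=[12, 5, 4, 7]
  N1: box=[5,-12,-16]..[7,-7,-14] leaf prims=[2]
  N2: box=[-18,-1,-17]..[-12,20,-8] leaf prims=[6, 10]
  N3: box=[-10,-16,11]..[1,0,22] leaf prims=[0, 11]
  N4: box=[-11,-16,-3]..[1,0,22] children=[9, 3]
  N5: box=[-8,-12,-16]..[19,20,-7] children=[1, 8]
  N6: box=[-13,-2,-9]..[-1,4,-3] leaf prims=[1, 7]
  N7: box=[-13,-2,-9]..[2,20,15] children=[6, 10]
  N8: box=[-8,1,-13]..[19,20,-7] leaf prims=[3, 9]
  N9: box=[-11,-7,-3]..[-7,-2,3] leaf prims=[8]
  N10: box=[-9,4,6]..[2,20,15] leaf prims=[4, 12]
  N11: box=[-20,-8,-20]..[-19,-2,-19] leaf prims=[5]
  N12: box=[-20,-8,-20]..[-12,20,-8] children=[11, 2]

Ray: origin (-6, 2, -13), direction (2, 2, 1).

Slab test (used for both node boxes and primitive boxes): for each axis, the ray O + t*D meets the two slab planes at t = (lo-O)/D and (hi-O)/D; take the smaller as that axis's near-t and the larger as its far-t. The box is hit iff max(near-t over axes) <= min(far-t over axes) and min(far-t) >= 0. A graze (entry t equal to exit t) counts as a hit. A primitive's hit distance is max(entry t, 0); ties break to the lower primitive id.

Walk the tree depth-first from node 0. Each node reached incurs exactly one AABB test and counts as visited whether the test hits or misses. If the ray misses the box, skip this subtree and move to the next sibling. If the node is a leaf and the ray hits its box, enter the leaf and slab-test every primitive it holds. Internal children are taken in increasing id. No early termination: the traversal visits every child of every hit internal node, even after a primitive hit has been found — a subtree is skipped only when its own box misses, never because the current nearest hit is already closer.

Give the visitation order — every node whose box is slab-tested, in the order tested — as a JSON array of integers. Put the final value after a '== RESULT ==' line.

Traverse from the root:
N0 x:[-7,25/2] y:[-9,9] z:[-7,35] -> hit [-7,9], descend [4, 5, 7, 12]
  N4 x:[-5/2,7/2] y:[-9,-1] z:[10,35] -> miss, prune
  N5 x:[-1,25/2] y:[-7,9] z:[-3,6] -> hit [-1,6], descend [1, 8]
    N1 x:[11/2,13/2] y:[-7,-9/2] z:[-3,-1] -> miss, prune
    N8 x:[-1,25/2] y:[-1/2,9] z:[0,6] -> hit [0,6] leaf, test {P3(miss), P9@t=0}
  N7 x:[-7/2,4] y:[-2,9] z:[4,28] -> hit [4,4], descend [6, 10]
    N6 x:[-7/2,5/2] y:[-2,1] z:[4,10] -> miss, prune
    N10 x:[-3/2,4] y:[1,9] z:[19,28] -> miss, prune
  N12 x:[-7,-3] y:[-5,9] z:[-7,5] -> miss, prune

order=[0, 4, 5, 1, 8, 7, 6, 10, 12]  |boxes|=9  |leaves|=1  hit=P9

== RESULT ==
[0, 4, 5, 1, 8, 7, 6, 10, 12]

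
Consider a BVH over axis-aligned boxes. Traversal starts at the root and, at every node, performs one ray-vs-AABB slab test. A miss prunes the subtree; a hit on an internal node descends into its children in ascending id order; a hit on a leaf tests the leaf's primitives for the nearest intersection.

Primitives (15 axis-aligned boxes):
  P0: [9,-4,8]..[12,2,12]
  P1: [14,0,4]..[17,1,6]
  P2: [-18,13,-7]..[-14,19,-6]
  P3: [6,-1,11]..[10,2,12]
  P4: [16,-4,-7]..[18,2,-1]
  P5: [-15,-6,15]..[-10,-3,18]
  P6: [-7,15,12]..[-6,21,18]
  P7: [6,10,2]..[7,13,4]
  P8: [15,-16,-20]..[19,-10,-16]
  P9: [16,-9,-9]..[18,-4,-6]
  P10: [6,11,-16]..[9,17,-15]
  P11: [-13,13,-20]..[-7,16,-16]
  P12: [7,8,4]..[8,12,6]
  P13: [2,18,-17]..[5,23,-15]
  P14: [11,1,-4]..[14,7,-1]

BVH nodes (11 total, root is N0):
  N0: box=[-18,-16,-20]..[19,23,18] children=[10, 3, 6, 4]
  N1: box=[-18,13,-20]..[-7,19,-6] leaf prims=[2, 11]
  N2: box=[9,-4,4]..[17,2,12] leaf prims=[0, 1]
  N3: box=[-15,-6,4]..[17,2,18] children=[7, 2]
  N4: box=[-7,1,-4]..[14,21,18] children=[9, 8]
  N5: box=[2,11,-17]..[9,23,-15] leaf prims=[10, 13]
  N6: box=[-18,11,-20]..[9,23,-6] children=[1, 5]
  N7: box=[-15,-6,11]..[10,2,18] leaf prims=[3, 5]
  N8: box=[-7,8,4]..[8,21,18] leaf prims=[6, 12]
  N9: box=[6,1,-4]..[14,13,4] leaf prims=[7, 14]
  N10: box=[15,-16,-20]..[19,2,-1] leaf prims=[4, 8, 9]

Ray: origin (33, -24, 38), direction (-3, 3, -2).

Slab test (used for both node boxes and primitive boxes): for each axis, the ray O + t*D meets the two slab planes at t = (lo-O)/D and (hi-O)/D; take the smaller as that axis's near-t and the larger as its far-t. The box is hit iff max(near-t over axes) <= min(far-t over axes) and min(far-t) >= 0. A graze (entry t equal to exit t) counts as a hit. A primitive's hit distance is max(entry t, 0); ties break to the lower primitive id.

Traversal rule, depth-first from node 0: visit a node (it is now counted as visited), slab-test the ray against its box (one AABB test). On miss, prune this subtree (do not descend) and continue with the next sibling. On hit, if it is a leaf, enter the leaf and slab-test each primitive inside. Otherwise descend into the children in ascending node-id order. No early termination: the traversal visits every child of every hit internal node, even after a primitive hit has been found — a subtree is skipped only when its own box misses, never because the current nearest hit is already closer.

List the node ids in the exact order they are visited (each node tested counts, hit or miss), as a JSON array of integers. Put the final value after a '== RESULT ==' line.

Trace the traversal:
N0 x:[14/3,17] y:[8/3,47/3] z:[10,29] -> hit [10,47/3], descend [3, 4, 6, 10]
  N3 x:[16/3,16] y:[6,26/3] z:[10,17] -> miss, prune
  N4 x:[19/3,40/3] y:[25/3,15] z:[10,21] -> hit [10,40/3], descend [8, 9]
    N8 x:[25/3,40/3] y:[32/3,15] z:[10,17] -> hit [32/3,40/3] leaf, test {P6@t=13, P12(miss)}
    N9 x:[19/3,9] y:[25/3,37/3] z:[17,21] -> miss, prune
  N6 x:[8,17] y:[35/3,47/3] z:[22,29] -> miss, prune
  N10 x:[14/3,6] y:[8/3,26/3] z:[39/2,29] -> miss, prune

Summary -> nodes [0, 3, 4, 8, 9, 6, 10]; box-tests=7; leaf-entries=1; first=P6

== RESULT ==
[0, 3, 4, 8, 9, 6, 10]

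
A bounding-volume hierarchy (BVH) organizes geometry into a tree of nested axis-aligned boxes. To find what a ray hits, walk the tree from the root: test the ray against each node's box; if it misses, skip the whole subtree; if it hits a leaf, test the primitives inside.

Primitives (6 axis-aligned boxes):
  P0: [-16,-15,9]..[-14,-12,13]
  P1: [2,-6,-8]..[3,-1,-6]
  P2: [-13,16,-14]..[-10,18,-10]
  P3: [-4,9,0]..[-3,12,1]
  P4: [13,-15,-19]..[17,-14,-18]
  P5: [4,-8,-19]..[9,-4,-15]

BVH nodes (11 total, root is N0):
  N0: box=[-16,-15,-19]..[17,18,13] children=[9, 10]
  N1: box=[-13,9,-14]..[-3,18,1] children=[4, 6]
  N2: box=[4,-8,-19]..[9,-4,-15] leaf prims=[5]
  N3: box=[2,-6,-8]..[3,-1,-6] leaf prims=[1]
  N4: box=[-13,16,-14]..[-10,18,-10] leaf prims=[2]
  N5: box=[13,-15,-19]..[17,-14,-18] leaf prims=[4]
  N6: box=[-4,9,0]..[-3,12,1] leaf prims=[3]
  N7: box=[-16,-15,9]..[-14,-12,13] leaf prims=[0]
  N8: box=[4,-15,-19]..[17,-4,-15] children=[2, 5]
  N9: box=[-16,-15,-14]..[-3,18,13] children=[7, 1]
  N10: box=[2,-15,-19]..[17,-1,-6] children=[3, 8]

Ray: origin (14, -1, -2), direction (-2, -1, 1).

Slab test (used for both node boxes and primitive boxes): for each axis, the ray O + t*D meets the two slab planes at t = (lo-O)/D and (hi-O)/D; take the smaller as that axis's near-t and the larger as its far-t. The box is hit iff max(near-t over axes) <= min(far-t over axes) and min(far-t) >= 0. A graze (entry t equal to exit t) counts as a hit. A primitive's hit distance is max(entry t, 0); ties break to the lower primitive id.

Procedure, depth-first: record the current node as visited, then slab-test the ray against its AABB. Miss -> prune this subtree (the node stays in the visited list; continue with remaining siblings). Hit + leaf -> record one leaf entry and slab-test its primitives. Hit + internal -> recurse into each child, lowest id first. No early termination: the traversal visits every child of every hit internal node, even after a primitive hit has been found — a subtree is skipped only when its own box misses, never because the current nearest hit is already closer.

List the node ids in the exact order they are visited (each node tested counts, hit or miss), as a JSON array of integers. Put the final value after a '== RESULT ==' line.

Walk:
N0 x:[-3/2,15] y:[-19,14] z:[-17,15] -> hit [-3/2,14], descend [9, 10]
  N9 x:[17/2,15] y:[-19,14] z:[-12,15] -> hit [17/2,14], descend [1, 7]
    N1 x:[17/2,27/2] y:[-19,-10] z:[-12,3] -> miss, prune
    N7 x:[14,15] y:[11,14] z:[11,15] -> hit [14,14] leaf, test {P0@t=14}
  N10 x:[-3/2,6] y:[0,14] z:[-17,-4] -> miss, prune

Summary -> nodes [0, 9, 1, 7, 10]; box-tests=5; leaf-entries=1; first=P0

== RESULT ==
[0, 9, 1, 7, 10]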